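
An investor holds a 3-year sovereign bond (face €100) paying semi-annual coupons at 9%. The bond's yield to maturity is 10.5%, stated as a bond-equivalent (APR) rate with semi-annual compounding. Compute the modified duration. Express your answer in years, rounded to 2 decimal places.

Periodic yield y = 0.0525. First find Macaulay duration:
  t   CF        PV=CF/(1+0.0525)^t    t·PV
  1         4.50         4.2755         4.2755
  2         4.50         4.0623         8.1245
  3         4.50         3.8596        11.5789
  4         4.50         3.6671        14.6684
  5         4.50         3.4842        17.4210
  6       104.50        76.8747       461.2484
  Σ                     96.2235       517.3168
P = 96.2235; Macaulay duration = 517.3168 / 96.2235 = 5.37620 half-year periods = 2.68810 years.
Modified duration = D_Mac / (1 + y) = 2.68810 / 1.0525 = 2.55402 years.

2.55 years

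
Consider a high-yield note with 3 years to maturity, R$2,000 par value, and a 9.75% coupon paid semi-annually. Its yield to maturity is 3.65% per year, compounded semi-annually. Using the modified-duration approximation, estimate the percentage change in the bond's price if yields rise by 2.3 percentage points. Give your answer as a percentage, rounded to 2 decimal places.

-6.10%

Periodic yield y = 0.01825. Modified duration first:
  t   CF        PV=CF/(1+0.01825)^t    t·PV
  1        97.50        95.7525        95.7525
  2        97.50        94.0364       188.0727
  3        97.50        92.3509       277.0528
  4        97.50        90.6958       362.7830
  5        97.50        89.0702       445.3511
  6     2,097.50     1,881.8086    11,290.8518
  Σ                  2,343.7144    12,659.8640
P = 2,343.7144; D_Mac = 5.40162 half-year periods = 2.70081 yrs; D_mod = 2.70081/(1+0.01825) = 2.65241 yrs.
ΔP/P ≈ -D_mod · Δy = -2.65241 × (+0.023) = -0.061005 = -6.1005%.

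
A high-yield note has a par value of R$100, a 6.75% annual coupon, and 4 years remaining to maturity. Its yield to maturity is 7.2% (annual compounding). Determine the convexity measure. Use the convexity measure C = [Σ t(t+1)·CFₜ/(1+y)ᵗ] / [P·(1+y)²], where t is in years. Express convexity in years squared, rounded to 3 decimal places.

15.288

With y = 0.072:
  t   CF        PV=CF/(1+0.072)^t    t·PV        t(t+1)·PV
  1         6.75         6.2966         6.2966          12.5933
  2         6.75         5.8737        11.7475          35.2424
  3         6.75         5.4792        16.4377          65.7507
  4       106.75        80.8330       323.3320       1,616.6602
  Σ                     98.4826       357.8138       1,730.2466
P = 98.4826.
Convexity = Σ t(t+1)·PV / [P·(1+y)²] = 1,730.2466 / (98.4826 × 1.149184) = 15.28829.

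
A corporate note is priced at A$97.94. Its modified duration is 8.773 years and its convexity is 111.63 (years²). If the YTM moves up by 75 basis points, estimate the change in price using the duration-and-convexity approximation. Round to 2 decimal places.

-A$6.14

Duration effect: -D_mod·Δy = -8.773 × (+0.0075) = -0.0657975
Convexity effect: ½·C·(Δy)² = 0.5 × 111.63 × (0.0075)² = +0.00313959375
ΔP/P ≈ -0.0657975 + 0.00313959375 = -0.06265790625
ΔP ≈ 97.94 × (-0.06265790625) = -6.136715338125.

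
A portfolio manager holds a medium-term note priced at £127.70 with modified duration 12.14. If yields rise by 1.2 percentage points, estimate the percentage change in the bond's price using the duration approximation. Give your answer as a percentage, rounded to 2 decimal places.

Duration approximation: ΔP/P ≈ -D_mod · Δy = -12.14 × (+0.012) = -0.145680.
As a percentage: -14.5680%.

-14.57%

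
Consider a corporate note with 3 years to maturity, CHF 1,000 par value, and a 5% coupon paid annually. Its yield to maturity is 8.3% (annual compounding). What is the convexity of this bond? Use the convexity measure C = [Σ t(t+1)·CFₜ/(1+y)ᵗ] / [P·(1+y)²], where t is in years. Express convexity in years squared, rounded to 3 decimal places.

9.563

With y = 0.083:
  t   CF        PV=CF/(1+0.083)^t    t·PV        t(t+1)·PV
  1        50.00        46.1681        46.1681          92.3361
  2        50.00        42.6298        85.2596         255.7787
  3     1,050.00       826.6162     2,479.8487       9,919.3948
  Σ                    915.4141     2,611.2763      10,267.5096
P = 915.4141.
Convexity = Σ t(t+1)·PV / [P·(1+y)²] = 10,267.5096 / (915.4141 × 1.172889) = 9.56292.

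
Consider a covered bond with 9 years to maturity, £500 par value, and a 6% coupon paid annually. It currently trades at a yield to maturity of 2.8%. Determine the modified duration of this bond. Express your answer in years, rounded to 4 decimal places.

Periodic yield y = 0.028. First find Macaulay duration:
  t   CF        PV=CF/(1+0.028)^t    t·PV
  1        30.00        29.1829        29.1829
  2        30.00        28.3880        56.7760
  3        30.00        27.6148        82.8444
  4        30.00        26.8626       107.4506
  5        30.00        26.1310       130.6549
  6        30.00        25.4192       152.5154
  7        30.00        24.7269       173.0882
  8        30.00        24.0534       192.4271
  9       530.00       413.3689     3,720.3204
  Σ                    625.7478     4,645.2600
P = 625.7478; Macaulay duration = 4,645.2600 / 625.7478 = 7.42353 years.
Modified duration = D_Mac / (1 + y) = 7.42353 / 1.028 = 7.22134 years.

7.2213 years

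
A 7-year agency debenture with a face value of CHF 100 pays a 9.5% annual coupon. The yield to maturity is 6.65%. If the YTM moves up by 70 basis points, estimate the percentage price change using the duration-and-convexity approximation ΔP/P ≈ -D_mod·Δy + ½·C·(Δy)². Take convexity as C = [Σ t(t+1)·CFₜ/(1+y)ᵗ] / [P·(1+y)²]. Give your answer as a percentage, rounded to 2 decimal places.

With y = 0.0665:
  t   CF        PV=CF/(1+0.0665)^t    t·PV        t(t+1)·PV
  1         9.50         8.9076         8.9076          17.8153
  2         9.50         8.3522        16.7044          50.1133
  3         9.50         7.8314        23.4943          93.9772
  4         9.50         7.3431        29.3724         146.8622
  5         9.50         6.8852        34.4262         206.5573
  6         9.50         6.4559        38.7355         271.1488
  7       109.50        69.7731       488.4118       3,907.2943
  Σ                    115.5487       640.0524       4,693.7685
P = 115.5487; D_Mac = 5.53924 yrs; D_mod = 5.19385 yrs; C = 35.71371.
Duration effect: -5.19385 × (+0.007) = -0.036357
Convexity effect: 0.5 × 35.71371 × (0.007)² = +0.0008750
ΔP/P ≈ -0.036357 + 0.0008750 = -0.035482 = -3.5482%.

-3.55%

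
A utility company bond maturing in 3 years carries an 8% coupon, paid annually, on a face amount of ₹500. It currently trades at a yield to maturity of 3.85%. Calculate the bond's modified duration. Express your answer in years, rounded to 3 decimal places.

2.692 years

Periodic yield y = 0.0385. First find Macaulay duration:
  t   CF        PV=CF/(1+0.0385)^t    t·PV
  1        40.00        38.5171        38.5171
  2        40.00        37.0892        74.1783
  3       540.00       482.1412     1,446.4236
  Σ                    557.7475     1,559.1191
P = 557.7475; Macaulay duration = 1,559.1191 / 557.7475 = 2.79539 years.
Modified duration = D_Mac / (1 + y) = 2.79539 / 1.0385 = 2.69175 years.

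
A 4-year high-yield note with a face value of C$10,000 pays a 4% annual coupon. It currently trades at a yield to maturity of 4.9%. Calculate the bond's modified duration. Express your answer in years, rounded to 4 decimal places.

Periodic yield y = 0.049. First find Macaulay duration:
  t   CF        PV=CF/(1+0.049)^t    t·PV
  1       400.00       381.3155       381.3155
  2       400.00       363.5038       727.0077
  3       400.00       346.5242     1,039.5725
  4    10,400.00     8,588.7782    34,355.1127
  Σ                  9,680.1217    36,503.0085
P = 9,680.1217; Macaulay duration = 36,503.0085 / 9,680.1217 = 3.77092 years.
Modified duration = D_Mac / (1 + y) = 3.77092 / 1.049 = 3.59478 years.

3.5948 years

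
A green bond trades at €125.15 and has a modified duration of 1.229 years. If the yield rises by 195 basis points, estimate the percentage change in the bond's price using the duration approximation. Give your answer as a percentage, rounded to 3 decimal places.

-2.397%

Duration approximation: ΔP/P ≈ -D_mod · Δy = -1.229 × (+0.0195) = -0.0239655.
As a percentage: -2.39655%.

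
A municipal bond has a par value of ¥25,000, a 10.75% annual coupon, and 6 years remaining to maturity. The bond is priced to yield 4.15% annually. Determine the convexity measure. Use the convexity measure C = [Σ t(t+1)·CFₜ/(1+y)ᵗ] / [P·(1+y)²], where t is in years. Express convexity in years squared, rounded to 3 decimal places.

With y = 0.0415:
  t   CF        PV=CF/(1+0.0415)^t    t·PV        t(t+1)·PV
  1     2,687.50     2,580.4129     2,580.4129       5,160.8257
  2     2,687.50     2,477.5928     4,955.1855      14,865.5566
  3     2,687.50     2,378.8697     7,136.6090      28,546.4361
  4     2,687.50     2,284.0803     9,136.3214      45,681.6068
  5     2,687.50     2,193.0680    10,965.3401      65,792.0405
  6    27,687.50    21,693.4237   130,160.5420     911,123.7937
  Σ                 33,607.4473   164,934.4108   1,071,170.2595
P = 33,607.4473.
Convexity = Σ t(t+1)·PV / [P·(1+y)²] = 1,071,170.2595 / (33,607.4473 × 1.084722) = 29.38356.

29.384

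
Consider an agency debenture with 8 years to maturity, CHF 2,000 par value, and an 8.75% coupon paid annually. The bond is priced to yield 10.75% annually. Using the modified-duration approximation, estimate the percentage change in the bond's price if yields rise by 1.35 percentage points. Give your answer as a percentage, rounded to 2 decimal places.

Periodic yield y = 0.1075. Modified duration first:
  t   CF        PV=CF/(1+0.1075)^t    t·PV
  1       175.00       158.0135       158.0135
  2       175.00       142.6759       285.3518
  3       175.00       128.8270       386.4810
  4       175.00       116.3223       465.2893
  5       175.00       105.0315       525.1573
  6       175.00        94.8365       569.0192
  7       175.00        85.6312       599.4182
  8     2,175.00       960.9690     7,687.7521
  Σ                  1,792.3069    10,676.4823
P = 1,792.3069; D_Mac = 5.95684 yrs; D_mod = 5.95684/(1+0.1075) = 5.37863 yrs.
ΔP/P ≈ -D_mod · Δy = -5.37863 × (+0.0135) = -0.072612 = -7.2612%.

-7.26%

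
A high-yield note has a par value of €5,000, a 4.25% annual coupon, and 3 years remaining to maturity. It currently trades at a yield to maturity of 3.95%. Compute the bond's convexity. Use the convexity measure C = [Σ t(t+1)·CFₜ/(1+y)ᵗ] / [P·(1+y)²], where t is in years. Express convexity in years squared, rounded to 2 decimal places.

10.51

With y = 0.0395:
  t   CF        PV=CF/(1+0.0395)^t    t·PV        t(t+1)·PV
  1       212.50       204.4252       204.4252         408.8504
  2       212.50       196.6572       393.3145       1,179.9435
  3     5,212.50     4,640.5835    13,921.7504      55,687.0014
  Σ                  5,041.6659    14,519.4900      57,275.7953
P = 5,041.6659.
Convexity = Σ t(t+1)·PV / [P·(1+y)²] = 57,275.7953 / (5,041.6659 × 1.080560) = 10.51352.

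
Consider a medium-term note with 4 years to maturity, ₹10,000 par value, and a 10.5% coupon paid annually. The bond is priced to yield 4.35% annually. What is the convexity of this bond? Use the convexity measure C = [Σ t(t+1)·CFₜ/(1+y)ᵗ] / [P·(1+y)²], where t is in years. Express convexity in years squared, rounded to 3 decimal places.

With y = 0.0435:
  t   CF        PV=CF/(1+0.0435)^t    t·PV        t(t+1)·PV
  1     1,050.00     1,006.2290     1,006.2290       2,012.4581
  2     1,050.00       964.2827     1,928.5655       5,785.6964
  3     1,050.00       924.0850     2,772.2551      11,089.0205
  4    11,050.00     9,319.4968    37,277.9873     186,389.9364
  Σ                 12,214.0936    42,985.0369     205,277.1113
P = 12,214.0936.
Convexity = Σ t(t+1)·PV / [P·(1+y)²] = 205,277.1113 / (12,214.0936 × 1.088892) = 15.43456.

15.435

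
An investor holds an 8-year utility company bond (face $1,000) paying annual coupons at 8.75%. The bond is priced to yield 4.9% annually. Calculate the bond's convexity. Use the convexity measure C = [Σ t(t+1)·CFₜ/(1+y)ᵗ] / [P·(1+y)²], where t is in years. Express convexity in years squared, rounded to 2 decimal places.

47.07

With y = 0.049:
  t   CF        PV=CF/(1+0.049)^t    t·PV        t(t+1)·PV
  1        87.50        83.4128        83.4128         166.8255
  2        87.50        79.5165       159.0329         477.0988
  3        87.50        75.8022       227.4065         909.6259
  4        87.50        72.2614       289.0454       1,445.2271
  5        87.50        68.8859       344.4297       2,066.5783
  6        87.50        65.6682       394.0092       2,758.0645
  7        87.50        62.6008       438.2054       3,505.6428
  8     1,087.50       741.6950     5,933.5601      53,402.0411
  Σ                  1,249.8427     7,869.1020      64,731.1040
P = 1,249.8427.
Convexity = Σ t(t+1)·PV / [P·(1+y)²] = 64,731.1040 / (1,249.8427 × 1.100401) = 47.06593.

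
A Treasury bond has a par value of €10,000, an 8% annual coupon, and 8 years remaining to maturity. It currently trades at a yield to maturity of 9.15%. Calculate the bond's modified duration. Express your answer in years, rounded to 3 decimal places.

5.626 years

Periodic yield y = 0.0915. First find Macaulay duration:
  t   CF        PV=CF/(1+0.0915)^t    t·PV
  1       800.00       732.9363       732.9363
  2       800.00       671.4946     1,342.9891
  3       800.00       615.2035     1,845.6104
  4       800.00       563.6312     2,254.5248
  5       800.00       516.3822     2,581.9111
  6       800.00       473.0941     2,838.5647
  7       800.00       433.4348     3,034.0438
  8    10,800.00     5,360.8522    42,886.8177
  Σ                  9,367.0289    57,517.3980
P = 9,367.0289; Macaulay duration = 57,517.3980 / 9,367.0289 = 6.14041 years.
Modified duration = D_Mac / (1 + y) = 6.14041 / 1.0915 = 5.62566 years.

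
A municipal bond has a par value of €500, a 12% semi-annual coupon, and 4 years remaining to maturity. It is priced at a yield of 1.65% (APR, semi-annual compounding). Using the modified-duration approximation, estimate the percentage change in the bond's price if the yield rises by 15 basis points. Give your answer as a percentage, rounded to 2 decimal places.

-0.51%

Periodic yield y = 0.00825. Modified duration first:
  t   CF        PV=CF/(1+0.00825)^t    t·PV
  1        30.00        29.7545        29.7545
  2        30.00        29.5111        59.0221
  3        30.00        29.2696        87.8088
  4        30.00        29.0301       116.1203
  5        30.00        28.7925       143.9627
  6        30.00        28.5570       171.3417
  7        30.00        28.3233       198.2630
  8       530.00       496.2837     3,970.2697
  Σ                    699.5218     4,776.5429
P = 699.5218; D_Mac = 6.82830 half-year periods = 3.41415 yrs; D_mod = 3.41415/(1+0.00825) = 3.38621 yrs.
ΔP/P ≈ -D_mod · Δy = -3.38621 × (+0.0015) = -0.005079 = -0.5079%.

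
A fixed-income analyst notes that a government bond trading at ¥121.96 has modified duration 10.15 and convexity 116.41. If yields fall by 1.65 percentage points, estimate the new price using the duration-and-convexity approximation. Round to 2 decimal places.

¥144.32

Duration effect: -D_mod·Δy = -10.15 × (-0.0165) = +0.167475
Convexity effect: ½·C·(Δy)² = 0.5 × 116.41 × (-0.0165)² = +0.01584631125
ΔP/P ≈ +0.167475 + 0.01584631125 = +0.18332131125
New price ≈ 121.96 × (1 + 0.18332131125) = 144.31786712005.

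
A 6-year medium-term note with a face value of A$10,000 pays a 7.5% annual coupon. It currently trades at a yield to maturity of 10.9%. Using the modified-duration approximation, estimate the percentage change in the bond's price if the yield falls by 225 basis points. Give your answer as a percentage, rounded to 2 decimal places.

Periodic yield y = 0.109. Modified duration first:
  t   CF        PV=CF/(1+0.109)^t    t·PV
  1       750.00       676.2849       676.2849
  2       750.00       609.8151     1,219.6302
  3       750.00       549.8784     1,649.6351
  4       750.00       495.8326     1,983.3304
  5       750.00       447.0988     2,235.4941
  6    10,750.00     5,778.5542    34,671.3249
  Σ                  8,557.4640    42,435.6997
P = 8,557.4640; D_Mac = 4.95891 yrs; D_mod = 4.95891/(1+0.109) = 4.47152 yrs.
ΔP/P ≈ -D_mod · Δy = -4.47152 × (-0.0225) = +0.100609 = +10.0609%.

+10.06%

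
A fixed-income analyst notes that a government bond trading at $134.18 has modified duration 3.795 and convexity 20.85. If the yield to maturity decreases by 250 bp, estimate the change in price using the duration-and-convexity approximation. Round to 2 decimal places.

Duration effect: -D_mod·Δy = -3.795 × (-0.025) = +0.094875
Convexity effect: ½·C·(Δy)² = 0.5 × 20.85 × (-0.025)² = +0.006515625
ΔP/P ≈ +0.094875 + 0.006515625 = +0.101390625
ΔP ≈ 134.18 × (+0.101390625) = +13.6045940625.

+$13.60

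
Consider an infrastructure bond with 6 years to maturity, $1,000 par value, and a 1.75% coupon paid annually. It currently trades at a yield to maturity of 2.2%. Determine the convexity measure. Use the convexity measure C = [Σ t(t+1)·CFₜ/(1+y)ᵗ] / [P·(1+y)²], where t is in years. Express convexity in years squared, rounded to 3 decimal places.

With y = 0.022:
  t   CF        PV=CF/(1+0.022)^t    t·PV        t(t+1)·PV
  1        17.50        17.1233        17.1233          34.2466
  2        17.50        16.7547        33.5094         100.5281
  3        17.50        16.3940        49.1820         196.7282
  4        17.50        16.0411        64.1644         320.8222
  5        17.50        15.6958        78.4790         470.8741
  6     1,017.50       892.9539     5,357.7235      37,504.0642
  Σ                    974.9628     5,600.1816      38,627.2634
P = 974.9628.
Convexity = Σ t(t+1)·PV / [P·(1+y)²] = 38,627.2634 / (974.9628 × 1.044484) = 37.93186.

37.932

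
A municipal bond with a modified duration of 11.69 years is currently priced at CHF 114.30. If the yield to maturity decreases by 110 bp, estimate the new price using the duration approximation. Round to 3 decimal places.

CHF 128.998

Duration approximation: ΔP/P ≈ -D_mod · Δy = -11.69 × (-0.011) = +0.128590.
New price ≈ 114.30 × (1 + 0.128590) = 128.997837.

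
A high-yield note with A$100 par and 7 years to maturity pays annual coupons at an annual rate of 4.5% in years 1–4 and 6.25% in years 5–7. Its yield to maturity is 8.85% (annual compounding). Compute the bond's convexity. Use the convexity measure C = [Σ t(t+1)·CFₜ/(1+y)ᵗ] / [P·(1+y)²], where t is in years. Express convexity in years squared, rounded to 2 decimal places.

38.52

With y = 0.0885:
  t   CF        PV=CF/(1+0.0885)^t    t·PV        t(t+1)·PV
  1         4.50         4.1341         4.1341           8.2683
  2         4.50         3.7980         7.5960          22.7880
  3         4.50         3.4892        10.4676          41.8705
  4         4.50         3.2055        12.8221          64.1104
  5         6.25         4.0901        20.4507         122.7041
  6         6.25         3.7576        22.5455         157.8188
  7       106.25        58.6854       410.7976       3,286.3812
  Σ                     81.1600       488.8137       3,703.9413
P = 81.1600.
Convexity = Σ t(t+1)·PV / [P·(1+y)²] = 3,703.9413 / (81.1600 × 1.184832) = 38.51814.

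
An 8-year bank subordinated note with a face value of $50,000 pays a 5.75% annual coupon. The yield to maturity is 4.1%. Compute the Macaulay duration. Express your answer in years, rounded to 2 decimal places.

Periodic yield y = 0.041. Discount each cash flow and weight by its year:
  t   CF        PV=CF/(1+0.041)^t    t·PV
  1     2,875.00     2,761.7675     2,761.7675
  2     2,875.00     2,652.9947     5,305.9895
  3     2,875.00     2,548.5060     7,645.5180
  4     2,875.00     2,448.1326     9,792.5303
  5     2,875.00     2,351.7124    11,758.5618
  6     2,875.00     2,259.0897    13,554.5381
  7     2,875.00     2,170.1150    15,190.8048
  8    52,875.00    38,339.3322   306,714.6578
  Σ                 55,531.6501   372,724.3678
Price P = Σ PV = 55,531.6501.
Macaulay duration = Σ(t·PV) / P = 372,724.3678 / 55,531.6501 = 6.71193 years.

6.71 years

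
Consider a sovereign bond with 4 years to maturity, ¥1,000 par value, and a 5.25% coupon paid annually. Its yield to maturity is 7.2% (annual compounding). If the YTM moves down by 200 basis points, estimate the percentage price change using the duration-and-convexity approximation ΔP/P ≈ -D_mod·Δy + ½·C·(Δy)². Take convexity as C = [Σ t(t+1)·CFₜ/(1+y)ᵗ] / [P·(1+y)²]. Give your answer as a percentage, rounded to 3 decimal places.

+7.215%

With y = 0.072:
  t   CF        PV=CF/(1+0.072)^t    t·PV        t(t+1)·PV
  1        52.50        48.9739        48.9739          97.9478
  2        52.50        45.6846        91.3692         274.1075
  3        52.50        42.6162       127.8487         511.3947
  4     1,052.50       796.9718     3,187.8873      15,939.4363
  Σ                    934.2465     3,456.0790      16,822.8863
P = 934.2465; D_Mac = 3.69932 yrs; D_mod = 3.45086 yrs; C = 15.66929.
Duration effect: -3.45086 × (-0.02) = +0.069017
Convexity effect: 0.5 × 15.66929 × (-0.02)² = +0.0031339
ΔP/P ≈ +0.069017 + 0.0031339 = +0.072151 = +7.2151%.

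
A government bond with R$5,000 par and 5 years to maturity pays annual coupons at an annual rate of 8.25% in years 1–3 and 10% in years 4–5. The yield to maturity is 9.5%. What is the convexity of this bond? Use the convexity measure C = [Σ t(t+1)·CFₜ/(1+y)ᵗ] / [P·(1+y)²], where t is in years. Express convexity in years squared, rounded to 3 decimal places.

20.242

With y = 0.095:
  t   CF        PV=CF/(1+0.095)^t    t·PV        t(t+1)·PV
  1       412.50       376.7123       376.7123         753.4247
  2       412.50       344.0295       688.0590       2,064.1771
  3       412.50       314.1822       942.5466       3,770.1866
  4       500.00       347.7871     1,391.1486       6,955.7429
  5     5,500.00     3,493.7522    17,468.7608     104,812.5648
  Σ                  4,876.4634    20,867.2274     118,356.0961
P = 4,876.4634.
Convexity = Σ t(t+1)·PV / [P·(1+y)²] = 118,356.0961 / (4,876.4634 × 1.199025) = 20.24219.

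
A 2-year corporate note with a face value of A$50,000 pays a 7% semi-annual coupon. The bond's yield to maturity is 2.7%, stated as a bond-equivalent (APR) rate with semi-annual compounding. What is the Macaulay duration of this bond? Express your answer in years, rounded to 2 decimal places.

Periodic yield y = 0.0135. Discount each cash flow and weight by its period:
  t   CF        PV=CF/(1+0.0135)^t    t·PV
  1     1,750.00     1,726.6897     1,726.6897
  2     1,750.00     1,703.6899     3,407.3798
  3     1,750.00     1,680.9964     5,042.9893
  4    51,750.00    49,047.3268   196,189.3071
  Σ                 54,158.7028   206,366.3658
Price P = Σ PV = 54,158.7028.
Macaulay duration = Σ(t·PV) / P = 206,366.3658 / 54,158.7028 = 3.81040 half-year periods.
In years: 3.81040 / 2 = 1.90520 years.

1.91 years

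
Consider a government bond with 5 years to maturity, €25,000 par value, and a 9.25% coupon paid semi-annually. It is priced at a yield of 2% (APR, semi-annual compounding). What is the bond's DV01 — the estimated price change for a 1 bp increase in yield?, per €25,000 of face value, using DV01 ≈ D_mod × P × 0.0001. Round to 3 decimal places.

€14.141

Periodic yield y = 0.01.
  t   CF        PV=CF/(1+0.01)^t    t·PV
  1     1,156.25     1,144.8020     1,144.8020
  2     1,156.25     1,133.4673     2,266.9346
  3     1,156.25     1,122.2449     3,366.7346
  4     1,156.25     1,111.1335     4,444.5341
  5     1,156.25     1,100.1322     5,500.6610
  6     1,156.25     1,089.2398     6,535.4388
  7     1,156.25     1,078.4553     7,549.1868
  8     1,156.25     1,067.7775     8,542.2198
  9     1,156.25     1,057.2054     9,514.8488
  10   26,156.25    23,678.9119   236,789.1191
  Σ                 33,583.3697   285,654.4795
P = 33,583.3697; D_Mac = 8.50583 half-year periods = 4.25292 yrs; D_mod = 4.21081 yrs.
DV01 ≈ 4.21081 × 33,583.3697 × 0.0001 = 14.141311.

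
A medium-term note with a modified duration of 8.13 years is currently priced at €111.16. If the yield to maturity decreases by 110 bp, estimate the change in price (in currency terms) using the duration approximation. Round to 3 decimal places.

Duration approximation: ΔP/P ≈ -D_mod · Δy = -8.13 × (-0.011) = +0.089430.
ΔP ≈ 111.16 × (+0.089430) = +9.9410388.

+€9.941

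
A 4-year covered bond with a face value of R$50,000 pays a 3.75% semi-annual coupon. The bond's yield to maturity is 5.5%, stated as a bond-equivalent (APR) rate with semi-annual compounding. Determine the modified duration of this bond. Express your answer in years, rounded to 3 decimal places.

Periodic yield y = 0.0275. First find Macaulay duration:
  t   CF        PV=CF/(1+0.0275)^t    t·PV
  1       937.50       912.4088       912.4088
  2       937.50       887.9891     1,775.9781
  3       937.50       864.2229     2,592.6688
  4       937.50       841.0929     3,364.3715
  5       937.50       818.5819     4,092.9094
  6       937.50       796.6734     4,780.0401
  7       937.50       775.3512     5,427.4584
  8    50,937.50    40,999.9174   327,999.3391
  Σ                 46,896.2374   350,945.1742
P = 46,896.2374; Macaulay duration = 350,945.1742 / 46,896.2374 = 7.48344 half-year periods = 3.74172 years.
Modified duration = D_Mac / (1 + y) = 3.74172 / 1.0275 = 3.64158 years.

3.642 years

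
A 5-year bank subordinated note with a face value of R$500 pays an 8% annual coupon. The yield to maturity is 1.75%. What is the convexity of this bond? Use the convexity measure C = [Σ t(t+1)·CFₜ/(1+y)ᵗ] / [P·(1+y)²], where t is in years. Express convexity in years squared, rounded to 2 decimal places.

With y = 0.0175:
  t   CF        PV=CF/(1+0.0175)^t    t·PV        t(t+1)·PV
  1        40.00        39.3120        39.3120          78.6241
  2        40.00        38.6359        77.2718         231.8155
  3        40.00        37.9714       113.9142         455.6569
  4        40.00        37.3183       149.2734         746.3668
  5       540.00       495.1328     2,475.6638      14,853.9831
  Σ                    648.3705     2,855.4353      16,366.4464
P = 648.3705.
Convexity = Σ t(t+1)·PV / [P·(1+y)²] = 16,366.4464 / (648.3705 × 1.035306) = 24.38161.

24.38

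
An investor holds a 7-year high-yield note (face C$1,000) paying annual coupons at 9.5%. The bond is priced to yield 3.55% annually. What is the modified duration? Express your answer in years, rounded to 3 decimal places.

5.470 years

Periodic yield y = 0.0355. First find Macaulay duration:
  t   CF        PV=CF/(1+0.0355)^t    t·PV
  1        95.00        91.7431        91.7431
  2        95.00        88.5979       177.1958
  3        95.00        85.5605       256.6815
  4        95.00        82.6272       330.5089
  5        95.00        79.7945       398.9726
  6        95.00        77.0589       462.3536
  7     1,095.00       857.7553     6,004.2869
  Σ                  1,363.1375     7,721.7424
P = 1,363.1375; Macaulay duration = 7,721.7424 / 1,363.1375 = 5.66468 years.
Modified duration = D_Mac / (1 + y) = 5.66468 / 1.0355 = 5.47048 years.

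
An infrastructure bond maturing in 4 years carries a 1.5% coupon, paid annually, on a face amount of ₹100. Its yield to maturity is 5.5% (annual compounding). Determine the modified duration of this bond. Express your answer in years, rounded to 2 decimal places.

Periodic yield y = 0.055. First find Macaulay duration:
  t   CF        PV=CF/(1+0.055)^t    t·PV
  1         1.50         1.4218         1.4218
  2         1.50         1.3477         2.6954
  3         1.50         1.2774         3.8323
  4       101.50        81.9325       327.7300
  Σ                     85.9794       335.6794
P = 85.9794; Macaulay duration = 335.6794 / 85.9794 = 3.90418 years.
Modified duration = D_Mac / (1 + y) = 3.90418 / 1.055 = 3.70065 years.

3.70 years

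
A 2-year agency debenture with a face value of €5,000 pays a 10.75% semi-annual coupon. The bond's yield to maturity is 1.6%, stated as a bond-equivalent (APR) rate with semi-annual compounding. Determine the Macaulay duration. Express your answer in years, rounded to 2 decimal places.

Periodic yield y = 0.008. Discount each cash flow and weight by its period:
  t   CF        PV=CF/(1+0.008)^t    t·PV
  1       268.75       266.6171       266.6171
  2       268.75       264.5011       529.0021
  3       268.75       262.4018       787.2055
  4     5,268.75     5,103.4688    20,413.8752
  Σ                  5,896.9888    21,996.6999
Price P = Σ PV = 5,896.9888.
Macaulay duration = Σ(t·PV) / P = 21,996.6999 / 5,896.9888 = 3.73016 half-year periods.
In years: 3.73016 / 2 = 1.86508 years.

1.87 years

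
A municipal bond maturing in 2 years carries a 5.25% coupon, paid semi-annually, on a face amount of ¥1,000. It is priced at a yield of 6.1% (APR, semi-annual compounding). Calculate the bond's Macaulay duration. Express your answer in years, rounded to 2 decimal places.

Periodic yield y = 0.0305. Discount each cash flow and weight by its period:
  t   CF        PV=CF/(1+0.0305)^t    t·PV
  1        26.25        25.4731        25.4731
  2        26.25        24.7191        49.4383
  3        26.25        23.9875        71.9626
  4     1,026.25       910.0415     3,640.1659
  Σ                    984.2212     3,787.0398
Price P = Σ PV = 984.2212.
Macaulay duration = Σ(t·PV) / P = 3,787.0398 / 984.2212 = 3.84775 half-year periods.
In years: 3.84775 / 2 = 1.92388 years.

1.92 years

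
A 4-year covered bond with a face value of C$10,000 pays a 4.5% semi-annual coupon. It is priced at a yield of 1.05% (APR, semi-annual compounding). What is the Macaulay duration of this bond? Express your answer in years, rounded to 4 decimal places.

Periodic yield y = 0.00525. Discount each cash flow and weight by its period:
  t   CF        PV=CF/(1+0.00525)^t    t·PV
  1       225.00       223.8249       223.8249
  2       225.00       222.6560       445.3120
  3       225.00       221.4931       664.4794
  4       225.00       220.3364       881.3455
  5       225.00       219.1856     1,095.9282
  6       225.00       218.0409     1,308.2456
  7       225.00       216.9022     1,518.3154
  8    10,225.00     9,805.5207    78,444.1659
  Σ                 11,347.9599    84,581.6168
Price P = Σ PV = 11,347.9599.
Macaulay duration = Σ(t·PV) / P = 84,581.6168 / 11,347.9599 = 7.45346 half-year periods.
In years: 7.45346 / 2 = 3.72673 years.

3.7267 years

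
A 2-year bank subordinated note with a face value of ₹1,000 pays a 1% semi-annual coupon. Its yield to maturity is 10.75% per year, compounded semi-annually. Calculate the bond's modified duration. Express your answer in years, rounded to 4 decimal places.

1.8822 years

Periodic yield y = 0.05375. First find Macaulay duration:
  t   CF        PV=CF/(1+0.05375)^t    t·PV
  1         5.00         4.7450         4.7450
  2         5.00         4.5029         9.0059
  3         5.00         4.2732        12.8197
  4     1,005.00       815.1090     3,260.4362
  Σ                    828.6302     3,287.0067
P = 828.6302; Macaulay duration = 3,287.0067 / 828.6302 = 3.96680 half-year periods = 1.98340 years.
Modified duration = D_Mac / (1 + y) = 1.98340 / 1.05375 = 1.88223 years.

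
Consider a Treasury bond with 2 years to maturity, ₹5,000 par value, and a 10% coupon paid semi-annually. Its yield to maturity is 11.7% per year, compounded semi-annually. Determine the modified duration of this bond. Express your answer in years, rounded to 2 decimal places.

Periodic yield y = 0.0585. First find Macaulay duration:
  t   CF        PV=CF/(1+0.0585)^t    t·PV
  1       250.00       236.1833       236.1833
  2       250.00       223.1302       446.2603
  3       250.00       210.7985       632.3954
  4     5,250.00     4,182.1139    16,728.4555
  Σ                  4,852.2258    18,043.2945
P = 4,852.2258; Macaulay duration = 18,043.2945 / 4,852.2258 = 3.71856 half-year periods = 1.85928 years.
Modified duration = D_Mac / (1 + y) = 1.85928 / 1.0585 = 1.75652 years.

1.76 years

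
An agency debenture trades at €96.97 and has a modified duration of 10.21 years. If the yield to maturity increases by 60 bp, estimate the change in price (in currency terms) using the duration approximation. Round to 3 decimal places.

-€5.940

Duration approximation: ΔP/P ≈ -D_mod · Δy = -10.21 × (+0.006) = -0.061260.
ΔP ≈ 96.97 × (-0.061260) = -5.9403822.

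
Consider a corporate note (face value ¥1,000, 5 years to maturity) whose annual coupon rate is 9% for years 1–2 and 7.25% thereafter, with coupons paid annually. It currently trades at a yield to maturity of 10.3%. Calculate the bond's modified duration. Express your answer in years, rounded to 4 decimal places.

3.8346 years

Periodic yield y = 0.103. First find Macaulay duration:
  t   CF        PV=CF/(1+0.103)^t    t·PV
  1        90.00        81.5956        81.5956
  2        90.00        73.9761       147.9522
  3        72.50        54.0271       162.0812
  4        72.50        48.9819       195.9277
  5     1,072.50       656.9310     3,284.6549
  Σ                    915.5117     3,872.2117
P = 915.5117; Macaulay duration = 3,872.2117 / 915.5117 = 4.22956 years.
Modified duration = D_Mac / (1 + y) = 4.22956 / 1.103 = 3.83460 years.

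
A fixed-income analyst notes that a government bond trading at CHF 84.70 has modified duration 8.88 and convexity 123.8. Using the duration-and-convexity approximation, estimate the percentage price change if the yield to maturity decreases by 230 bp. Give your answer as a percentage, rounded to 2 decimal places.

+23.70%

Duration effect: -D_mod·Δy = -8.88 × (-0.023) = +0.204240
Convexity effect: ½·C·(Δy)² = 0.5 × 123.8 × (-0.023)² = +0.0327451
ΔP/P ≈ +0.204240 + 0.0327451 = +0.2369851
= +23.69851%.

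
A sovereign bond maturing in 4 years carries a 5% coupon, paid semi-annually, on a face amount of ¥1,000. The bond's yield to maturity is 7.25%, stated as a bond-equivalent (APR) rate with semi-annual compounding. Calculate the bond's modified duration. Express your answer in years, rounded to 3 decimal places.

Periodic yield y = 0.03625. First find Macaulay duration:
  t   CF        PV=CF/(1+0.03625)^t    t·PV
  1        25.00        24.1255        24.1255
  2        25.00        23.2815        46.5630
  3        25.00        22.4671        67.4012
  4        25.00        21.6811        86.7245
  5        25.00        20.9227       104.6134
  6        25.00        20.1908       121.1446
  7        25.00        19.4845       136.3912
  8     1,025.00       770.9168     6,167.3345
  Σ                    923.0699     6,754.2978
P = 923.0699; Macaulay duration = 6,754.2978 / 923.0699 = 7.31721 half-year periods = 3.65861 years.
Modified duration = D_Mac / (1 + y) = 3.65861 / 1.03625 = 3.53062 years.

3.531 years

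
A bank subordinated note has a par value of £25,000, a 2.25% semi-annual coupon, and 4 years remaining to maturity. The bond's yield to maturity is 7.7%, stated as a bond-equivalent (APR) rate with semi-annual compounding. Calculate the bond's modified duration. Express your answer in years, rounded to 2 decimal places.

Periodic yield y = 0.0385. First find Macaulay duration:
  t   CF        PV=CF/(1+0.0385)^t    t·PV
  1       281.25       270.8233       270.8233
  2       281.25       260.7832       521.5663
  3       281.25       251.1152       753.3456
  4       281.25       241.8057       967.2228
  5       281.25       232.8413     1,164.2065
  6       281.25       224.2092     1,345.2555
  7       281.25       215.8972     1,511.2805
  8    25,281.25    18,687.2991   149,498.3926
  Σ                 20,384.7742   156,032.0932
P = 20,384.7742; Macaulay duration = 156,032.0932 / 20,384.7742 = 7.65434 half-year periods = 3.82717 years.
Modified duration = D_Mac / (1 + y) = 3.82717 / 1.0385 = 3.68529 years.

3.69 years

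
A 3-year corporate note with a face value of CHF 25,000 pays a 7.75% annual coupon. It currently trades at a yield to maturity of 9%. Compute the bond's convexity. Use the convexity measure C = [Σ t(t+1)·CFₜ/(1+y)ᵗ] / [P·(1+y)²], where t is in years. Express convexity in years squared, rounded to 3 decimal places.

9.142

With y = 0.09:
  t   CF        PV=CF/(1+0.09)^t    t·PV        t(t+1)·PV
  1     1,937.50     1,777.5229     1,777.5229       3,555.0459
  2     1,937.50     1,630.7550     3,261.5100       9,784.5299
  3    26,937.50    20,800.6925    62,402.0775     249,608.3099
  Σ                 24,208.9704    67,441.1104     262,947.8857
P = 24,208.9704.
Convexity = Σ t(t+1)·PV / [P·(1+y)²] = 262,947.8857 / (24,208.9704 × 1.188100) = 9.14198.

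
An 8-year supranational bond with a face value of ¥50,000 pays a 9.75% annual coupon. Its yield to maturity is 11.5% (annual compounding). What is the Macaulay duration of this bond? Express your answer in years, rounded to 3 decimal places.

5.802 years

Periodic yield y = 0.115. Discount each cash flow and weight by its year:
  t   CF        PV=CF/(1+0.115)^t    t·PV
  1     4,875.00     4,372.1973     4,372.1973
  2     4,875.00     3,921.2532     7,842.5064
  3     4,875.00     3,516.8190    10,550.4570
  4     4,875.00     3,154.0978    12,616.3911
  5     4,875.00     2,828.7872    14,143.9362
  6     4,875.00     2,537.0289    15,222.1734
  7     4,875.00     2,275.3622    15,927.5357
  8    54,875.00    22,970.7722   183,766.1773
  Σ                 45,576.3178   264,441.3744
Price P = Σ PV = 45,576.3178.
Macaulay duration = Σ(t·PV) / P = 264,441.3744 / 45,576.3178 = 5.80217 years.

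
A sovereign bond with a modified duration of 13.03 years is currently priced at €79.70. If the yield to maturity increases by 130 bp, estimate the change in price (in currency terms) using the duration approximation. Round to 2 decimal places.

-€13.50

Duration approximation: ΔP/P ≈ -D_mod · Δy = -13.03 × (+0.013) = -0.169390.
ΔP ≈ 79.70 × (-0.169390) = -13.500383.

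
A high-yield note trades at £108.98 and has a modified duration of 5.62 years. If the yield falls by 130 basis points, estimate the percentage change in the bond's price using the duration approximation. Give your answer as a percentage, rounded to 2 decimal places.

+7.31%

Duration approximation: ΔP/P ≈ -D_mod · Δy = -5.62 × (-0.013) = +0.073060.
As a percentage: +7.3060%.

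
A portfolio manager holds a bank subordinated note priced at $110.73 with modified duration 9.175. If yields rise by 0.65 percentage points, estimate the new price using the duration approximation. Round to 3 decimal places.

Duration approximation: ΔP/P ≈ -D_mod · Δy = -9.175 × (+0.0065) = -0.0596375.
New price ≈ 110.73 × (1 - 0.0596375) = 104.126339625.

$104.126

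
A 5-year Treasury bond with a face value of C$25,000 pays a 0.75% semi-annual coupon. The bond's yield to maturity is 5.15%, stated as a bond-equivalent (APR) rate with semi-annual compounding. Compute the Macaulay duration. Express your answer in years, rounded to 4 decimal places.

Periodic yield y = 0.02575. Discount each cash flow and weight by its period:
  t   CF        PV=CF/(1+0.02575)^t    t·PV
  1        93.75        91.3965        91.3965
  2        93.75        89.1022       178.2043
  3        93.75        86.8654       260.5961
  4        93.75        84.6847       338.7390
  5        93.75        82.5589       412.7943
  6        93.75        80.4863       482.9180
  7        93.75        78.4658       549.2608
  8        93.75        76.4961       611.9685
  9        93.75        74.5757       671.1816
  10   25,093.75    19,460.3349   194,603.3493
  Σ                 20,204.9666   198,200.4084
Price P = Σ PV = 20,204.9666.
Macaulay duration = Σ(t·PV) / P = 198,200.4084 / 20,204.9666 = 9.80949 half-year periods.
In years: 9.80949 / 2 = 4.90474 years.

4.9047 years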